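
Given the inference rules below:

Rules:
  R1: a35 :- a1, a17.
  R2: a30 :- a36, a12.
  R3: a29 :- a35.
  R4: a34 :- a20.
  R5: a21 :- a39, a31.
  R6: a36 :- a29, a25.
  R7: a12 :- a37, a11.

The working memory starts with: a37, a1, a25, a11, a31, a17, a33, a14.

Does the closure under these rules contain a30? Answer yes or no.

yes

Round 1: R1 [a35 :- a1, a17.]; R7 [a12 :- a37, a11.]. New: a35, a12.
Round 2: R3 [a29 :- a35.]. New: a29.
Round 3: R6 [a36 :- a29, a25.]. New: a36.
Round 4: R2 [a30 :- a36, a12.]. New: a30.
a30 appears in round 4, so it is derivable.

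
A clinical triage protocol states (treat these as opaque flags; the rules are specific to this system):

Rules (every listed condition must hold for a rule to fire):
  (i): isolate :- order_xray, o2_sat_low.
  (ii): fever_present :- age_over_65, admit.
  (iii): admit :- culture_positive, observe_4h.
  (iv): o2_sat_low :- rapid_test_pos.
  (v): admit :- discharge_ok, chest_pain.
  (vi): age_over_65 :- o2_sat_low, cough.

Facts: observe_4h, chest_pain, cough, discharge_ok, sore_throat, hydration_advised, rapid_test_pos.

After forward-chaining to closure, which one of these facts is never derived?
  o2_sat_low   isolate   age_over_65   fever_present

isolate

[1] (iv) [o2_sat_low :- rapid_test_pos.]; (v) [admit :- discharge_ok, chest_pain.]. ⇒ new: o2_sat_low, admit.
[2] (vi) [age_over_65 :- o2_sat_low, cough.]. ⇒ new: age_over_65.
[3] (ii) [fever_present :- age_over_65, admit.]. ⇒ new: fever_present.
Derived: o2_sat_low (round 1), age_over_65 (round 2), fever_present (round 3). isolate never appears in any round.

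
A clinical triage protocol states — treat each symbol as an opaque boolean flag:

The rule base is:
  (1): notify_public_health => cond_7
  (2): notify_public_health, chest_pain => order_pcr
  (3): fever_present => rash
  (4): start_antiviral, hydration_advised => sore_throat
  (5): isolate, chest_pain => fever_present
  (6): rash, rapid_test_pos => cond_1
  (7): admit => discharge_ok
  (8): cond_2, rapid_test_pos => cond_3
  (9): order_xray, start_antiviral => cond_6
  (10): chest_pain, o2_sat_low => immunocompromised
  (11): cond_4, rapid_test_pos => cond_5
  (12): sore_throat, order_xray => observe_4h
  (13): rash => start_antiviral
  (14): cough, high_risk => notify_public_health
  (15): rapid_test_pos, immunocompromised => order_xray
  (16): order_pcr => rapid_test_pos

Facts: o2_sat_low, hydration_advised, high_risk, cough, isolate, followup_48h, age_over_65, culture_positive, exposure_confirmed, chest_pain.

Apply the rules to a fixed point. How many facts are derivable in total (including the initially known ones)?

Round 1: (5) [isolate, chest_pain => fever_present]; (10) [chest_pain, o2_sat_low => immunocompromised]; (14) [cough, high_risk => notify_public_health]. Adds fever_present, immunocompromised, notify_public_health.
Round 2: (1) [notify_public_health => cond_7]; (2) [notify_public_health, chest_pain => order_pcr]; (3) [fever_present => rash]. Adds cond_7, order_pcr, rash.
Round 3: (13) [rash => start_antiviral]; (16) [order_pcr => rapid_test_pos]. Adds start_antiviral, rapid_test_pos.
Round 4: (4) [start_antiviral, hydration_advised => sore_throat]; (6) [rash, rapid_test_pos => cond_1]; (15) [rapid_test_pos, immunocompromised => order_xray]. Adds sore_throat, cond_1, order_xray.
Round 5: (9) [order_xray, start_antiviral => cond_6]; (12) [sore_throat, order_xray => observe_4h]. Adds cond_6, observe_4h.
Closure: {age_over_65, chest_pain, cond_1, cond_6, cond_7, cough, culture_positive, exposure_confirmed, fever_present, followup_48h, high_risk, hydration_advised, immunocompromised, isolate, notify_public_health, o2_sat_low, observe_4h, order_pcr, order_xray, rapid_test_pos, rash, sore_throat, start_antiviral} — 23 facts.

23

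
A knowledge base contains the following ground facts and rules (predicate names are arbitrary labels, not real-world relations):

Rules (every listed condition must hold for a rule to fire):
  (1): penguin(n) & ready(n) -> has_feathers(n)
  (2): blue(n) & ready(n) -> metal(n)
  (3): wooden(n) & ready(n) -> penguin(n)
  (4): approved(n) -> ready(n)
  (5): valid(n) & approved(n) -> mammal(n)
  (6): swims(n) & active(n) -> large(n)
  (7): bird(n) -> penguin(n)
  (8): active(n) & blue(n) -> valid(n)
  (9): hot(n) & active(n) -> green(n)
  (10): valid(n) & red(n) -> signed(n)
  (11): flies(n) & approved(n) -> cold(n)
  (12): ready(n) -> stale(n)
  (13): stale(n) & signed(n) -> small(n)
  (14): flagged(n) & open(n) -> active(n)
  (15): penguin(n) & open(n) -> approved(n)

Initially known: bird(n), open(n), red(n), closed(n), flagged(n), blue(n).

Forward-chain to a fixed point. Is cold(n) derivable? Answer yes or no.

Round 1 fires (7), (14), giving penguin(n), active(n).
Round 2 fires (8), (15), giving valid(n), approved(n).
Round 3 fires (4), (5), (10), giving ready(n), mammal(n), signed(n).
Round 4 fires (1), (2), (12), giving has_feathers(n), metal(n), stale(n).
Round 5 fires (13), giving small(n).
Fixed point reached. cold(n) is concluded only by (11); (11) needs flies(n) (never derived).

no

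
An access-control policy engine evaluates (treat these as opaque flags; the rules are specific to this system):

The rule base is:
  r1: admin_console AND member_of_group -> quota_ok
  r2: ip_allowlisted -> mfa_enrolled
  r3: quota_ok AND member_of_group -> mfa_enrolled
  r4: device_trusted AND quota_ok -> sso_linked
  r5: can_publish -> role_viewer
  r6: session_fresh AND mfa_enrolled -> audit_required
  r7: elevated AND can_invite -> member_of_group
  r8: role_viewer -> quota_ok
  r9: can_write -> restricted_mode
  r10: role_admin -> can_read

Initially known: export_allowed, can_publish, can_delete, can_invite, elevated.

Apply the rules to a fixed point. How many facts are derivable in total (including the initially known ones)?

9

Round 1 fires r5, r7, giving role_viewer, member_of_group.
Round 2 fires r8, giving quota_ok.
Round 3 fires r3, giving mfa_enrolled.
Closure: {can_delete, can_invite, can_publish, elevated, export_allowed, member_of_group, mfa_enrolled, quota_ok, role_viewer} — 9 facts.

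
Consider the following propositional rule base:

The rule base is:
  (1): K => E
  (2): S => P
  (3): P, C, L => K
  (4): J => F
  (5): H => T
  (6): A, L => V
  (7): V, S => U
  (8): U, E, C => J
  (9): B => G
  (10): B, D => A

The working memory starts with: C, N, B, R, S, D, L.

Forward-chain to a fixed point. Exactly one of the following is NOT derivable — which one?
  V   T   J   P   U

T

Round 1: (2) [S => P]; (9) [B => G]; (10) [B, D => A]. New: P, G, A.
Round 2: (3) [P, C, L => K]; (6) [A, L => V]. New: K, V.
Round 3: (1) [K => E]; (7) [V, S => U]. New: E, U.
Round 4: (8) [U, E, C => J]. New: J.
Round 5: (4) [J => F]. New: F.
Derived: J (round 4), V (round 2), U (round 3), P (round 1). T never appears in any round.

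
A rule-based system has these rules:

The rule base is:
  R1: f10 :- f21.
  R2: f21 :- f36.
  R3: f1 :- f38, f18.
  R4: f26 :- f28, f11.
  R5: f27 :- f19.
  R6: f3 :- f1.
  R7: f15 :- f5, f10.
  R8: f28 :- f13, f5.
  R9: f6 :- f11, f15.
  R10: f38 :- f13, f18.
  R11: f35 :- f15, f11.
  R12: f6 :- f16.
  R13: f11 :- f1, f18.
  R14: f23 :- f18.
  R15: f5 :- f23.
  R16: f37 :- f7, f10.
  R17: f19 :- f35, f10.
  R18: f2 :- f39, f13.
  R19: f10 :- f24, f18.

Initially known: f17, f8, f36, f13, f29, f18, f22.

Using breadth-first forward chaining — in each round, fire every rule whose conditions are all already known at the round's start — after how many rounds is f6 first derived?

[1] R2 [f21 :- f36.]; R10 [f38 :- f13, f18.]; R14 [f23 :- f18.]. ⇒ new: f21, f38, f23.
[2] R1 [f10 :- f21.]; R3 [f1 :- f38, f18.]; R15 [f5 :- f23.]. ⇒ new: f10, f1, f5.
[3] R6 [f3 :- f1.]; R7 [f15 :- f5, f10.]; R8 [f28 :- f13, f5.]; R13 [f11 :- f1, f18.]. ⇒ new: f3, f15, f28, f11.
[4] R4 [f26 :- f28, f11.]; R9 [f6 :- f11, f15.]; R11 [f35 :- f15, f11.]. ⇒ new: f26, f6, f35.
f6 first appears in round 4.

4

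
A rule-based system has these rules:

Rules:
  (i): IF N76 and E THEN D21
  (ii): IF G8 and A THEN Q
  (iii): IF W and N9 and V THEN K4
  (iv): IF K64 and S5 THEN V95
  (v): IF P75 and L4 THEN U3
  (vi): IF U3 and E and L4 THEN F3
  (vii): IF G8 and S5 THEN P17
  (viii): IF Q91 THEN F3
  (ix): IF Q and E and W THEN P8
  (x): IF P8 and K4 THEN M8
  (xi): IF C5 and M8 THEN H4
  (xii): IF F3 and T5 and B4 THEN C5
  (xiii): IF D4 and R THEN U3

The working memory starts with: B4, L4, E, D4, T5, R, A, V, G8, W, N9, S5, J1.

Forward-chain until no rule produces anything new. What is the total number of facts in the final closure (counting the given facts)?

22

Round 1: (ii) [IF G8 and A THEN Q]; (iii) [IF W and N9 and V THEN K4]; (vii) [IF G8 and S5 THEN P17]; (xiii) [IF D4 and R THEN U3]. New: Q, K4, P17, U3.
Round 2: (vi) [IF U3 and E and L4 THEN F3]; (ix) [IF Q and E and W THEN P8]. New: F3, P8.
Round 3: (x) [IF P8 and K4 THEN M8]; (xii) [IF F3 and T5 and B4 THEN C5]. New: M8, C5.
Round 4: (xi) [IF C5 and M8 THEN H4]. New: H4.
Closure: {A, B4, C5, D4, E, F3, G8, H4, J1, K4, L4, M8, N9, P17, P8, Q, R, S5, T5, U3, V, W} — 22 facts.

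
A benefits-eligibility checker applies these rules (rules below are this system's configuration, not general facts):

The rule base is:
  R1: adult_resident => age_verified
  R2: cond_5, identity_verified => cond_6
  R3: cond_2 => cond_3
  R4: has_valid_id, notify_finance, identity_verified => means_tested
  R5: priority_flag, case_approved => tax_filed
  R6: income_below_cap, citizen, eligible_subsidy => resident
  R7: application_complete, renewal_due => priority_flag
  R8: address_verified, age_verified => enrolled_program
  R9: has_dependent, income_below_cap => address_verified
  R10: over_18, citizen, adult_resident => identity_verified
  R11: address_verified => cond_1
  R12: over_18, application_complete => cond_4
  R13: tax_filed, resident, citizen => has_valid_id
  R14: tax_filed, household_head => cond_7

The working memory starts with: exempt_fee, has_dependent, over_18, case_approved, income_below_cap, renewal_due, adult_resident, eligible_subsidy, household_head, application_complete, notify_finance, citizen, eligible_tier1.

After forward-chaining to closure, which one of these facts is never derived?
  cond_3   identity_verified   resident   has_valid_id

cond_3

Round 1: R1 [adult_resident => age_verified]; R6 [income_below_cap, citizen, eligible_subsidy => resident]; R7 [application_complete, renewal_due => priority_flag]; R9 [has_dependent, income_below_cap => address_verified]; R10 [over_18, citizen, adult_resident => identity_verified]; R12 [over_18, application_complete => cond_4]. Adds age_verified, resident, priority_flag, address_verified, identity_verified, cond_4.
Round 2: R5 [priority_flag, case_approved => tax_filed]; R8 [address_verified, age_verified => enrolled_program]; R11 [address_verified => cond_1]. Adds tax_filed, enrolled_program, cond_1.
Round 3: R13 [tax_filed, resident, citizen => has_valid_id]; R14 [tax_filed, household_head => cond_7]. Adds has_valid_id, cond_7.
Round 4: R4 [has_valid_id, notify_finance, identity_verified => means_tested]. Adds means_tested.
Derived: identity_verified (round 1), has_valid_id (round 3), resident (round 1). cond_3 never appears in any round.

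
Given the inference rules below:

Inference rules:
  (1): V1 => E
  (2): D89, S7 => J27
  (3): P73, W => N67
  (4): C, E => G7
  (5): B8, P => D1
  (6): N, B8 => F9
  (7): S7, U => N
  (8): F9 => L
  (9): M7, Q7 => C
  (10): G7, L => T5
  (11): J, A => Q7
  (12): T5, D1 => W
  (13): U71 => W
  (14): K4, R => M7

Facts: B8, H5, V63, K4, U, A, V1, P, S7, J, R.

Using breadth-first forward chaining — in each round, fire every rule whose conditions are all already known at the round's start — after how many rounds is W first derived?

5

[1] (1) [V1 => E]; (5) [B8, P => D1]; (7) [S7, U => N]; (11) [J, A => Q7]; (14) [K4, R => M7]. ⇒ new: E, D1, N, Q7, M7.
[2] (6) [N, B8 => F9]; (9) [M7, Q7 => C]. ⇒ new: F9, C.
[3] (4) [C, E => G7]; (8) [F9 => L]. ⇒ new: G7, L.
[4] (10) [G7, L => T5]. ⇒ new: T5.
[5] (12) [T5, D1 => W]. ⇒ new: W.
W first appears in round 5.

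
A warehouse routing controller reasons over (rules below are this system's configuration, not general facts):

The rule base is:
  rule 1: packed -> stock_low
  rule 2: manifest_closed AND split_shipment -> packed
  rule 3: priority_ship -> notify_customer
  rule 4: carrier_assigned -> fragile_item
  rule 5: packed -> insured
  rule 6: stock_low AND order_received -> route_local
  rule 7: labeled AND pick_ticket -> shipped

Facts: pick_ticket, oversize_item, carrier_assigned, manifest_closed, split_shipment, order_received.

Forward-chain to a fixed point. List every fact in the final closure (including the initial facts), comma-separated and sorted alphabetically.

carrier_assigned, fragile_item, insured, manifest_closed, order_received, oversize_item, packed, pick_ticket, route_local, split_shipment, stock_low

Round 1: rule 2 [manifest_closed AND split_shipment -> packed]; rule 4 [carrier_assigned -> fragile_item]. Adds packed, fragile_item.
Round 2: rule 1 [packed -> stock_low]; rule 5 [packed -> insured]. Adds stock_low, insured.
Round 3: rule 6 [stock_low AND order_received -> route_local]. Adds route_local.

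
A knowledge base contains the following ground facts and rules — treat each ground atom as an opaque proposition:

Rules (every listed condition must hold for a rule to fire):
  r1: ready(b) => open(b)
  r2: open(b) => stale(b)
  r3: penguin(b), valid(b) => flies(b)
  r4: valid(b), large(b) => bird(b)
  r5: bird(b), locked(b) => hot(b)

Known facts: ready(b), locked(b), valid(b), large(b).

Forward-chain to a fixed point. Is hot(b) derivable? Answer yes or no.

yes

Round 1: r1 [ready(b) => open(b)]; r4 [valid(b), large(b) => bird(b)]. New: open(b), bird(b).
Round 2: r2 [open(b) => stale(b)]; r5 [bird(b), locked(b) => hot(b)]. New: stale(b), hot(b).
hot(b) appears in round 2, so it is derivable.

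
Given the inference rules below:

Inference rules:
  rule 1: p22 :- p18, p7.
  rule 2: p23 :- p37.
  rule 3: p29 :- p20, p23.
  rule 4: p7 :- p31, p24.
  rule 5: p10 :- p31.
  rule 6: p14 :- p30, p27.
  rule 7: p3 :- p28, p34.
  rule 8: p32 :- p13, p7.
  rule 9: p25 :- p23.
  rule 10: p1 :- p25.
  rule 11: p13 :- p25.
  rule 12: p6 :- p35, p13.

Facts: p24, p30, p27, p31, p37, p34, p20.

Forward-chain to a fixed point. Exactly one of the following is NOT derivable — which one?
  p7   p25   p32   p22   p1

Round 1 fires rule 2, rule 4, rule 5, rule 6, giving p23, p7, p10, p14.
Round 2 fires rule 3, rule 9, giving p29, p25.
Round 3 fires rule 10, rule 11, giving p1, p13.
Round 4 fires rule 8, giving p32.
Derived: p32 (round 4), p7 (round 1), p25 (round 2), p1 (round 3). p22 never appears in any round.

p22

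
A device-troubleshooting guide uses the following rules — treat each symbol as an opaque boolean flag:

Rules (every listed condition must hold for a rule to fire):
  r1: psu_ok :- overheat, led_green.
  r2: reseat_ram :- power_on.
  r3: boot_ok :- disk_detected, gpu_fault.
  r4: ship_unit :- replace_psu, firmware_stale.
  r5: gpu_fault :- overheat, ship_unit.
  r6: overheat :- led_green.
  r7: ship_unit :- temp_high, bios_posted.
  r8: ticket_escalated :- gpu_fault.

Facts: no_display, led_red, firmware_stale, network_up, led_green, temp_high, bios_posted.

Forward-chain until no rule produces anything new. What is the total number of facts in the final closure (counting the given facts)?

12

[1] r6 [overheat :- led_green.]; r7 [ship_unit :- temp_high, bios_posted.]. ⇒ new: overheat, ship_unit.
[2] r1 [psu_ok :- overheat, led_green.]; r5 [gpu_fault :- overheat, ship_unit.]. ⇒ new: psu_ok, gpu_fault.
[3] r8 [ticket_escalated :- gpu_fault.]. ⇒ new: ticket_escalated.
Closure: {bios_posted, firmware_stale, gpu_fault, led_green, led_red, network_up, no_display, overheat, psu_ok, ship_unit, temp_high, ticket_escalated} — 12 facts.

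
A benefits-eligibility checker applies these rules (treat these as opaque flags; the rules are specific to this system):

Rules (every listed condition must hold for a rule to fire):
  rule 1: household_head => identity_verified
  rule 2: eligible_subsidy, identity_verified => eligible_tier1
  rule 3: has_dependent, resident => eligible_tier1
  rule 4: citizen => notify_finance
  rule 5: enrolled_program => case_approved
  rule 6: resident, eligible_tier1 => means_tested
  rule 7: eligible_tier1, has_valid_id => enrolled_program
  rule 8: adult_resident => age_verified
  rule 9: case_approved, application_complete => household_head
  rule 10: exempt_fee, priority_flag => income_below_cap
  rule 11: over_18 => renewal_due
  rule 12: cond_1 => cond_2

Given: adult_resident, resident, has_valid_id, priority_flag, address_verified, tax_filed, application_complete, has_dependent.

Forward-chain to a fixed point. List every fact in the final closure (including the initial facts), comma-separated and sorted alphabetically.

address_verified, adult_resident, age_verified, application_complete, case_approved, eligible_tier1, enrolled_program, has_dependent, has_valid_id, household_head, identity_verified, means_tested, priority_flag, resident, tax_filed

Round 1 — rule 3, rule 8, derive eligible_tier1, age_verified.
Round 2 — rule 6, rule 7, derive means_tested, enrolled_program.
Round 3 — rule 5, derive case_approved.
Round 4 — rule 9, derive household_head.
Round 5 — rule 1, derive identity_verified.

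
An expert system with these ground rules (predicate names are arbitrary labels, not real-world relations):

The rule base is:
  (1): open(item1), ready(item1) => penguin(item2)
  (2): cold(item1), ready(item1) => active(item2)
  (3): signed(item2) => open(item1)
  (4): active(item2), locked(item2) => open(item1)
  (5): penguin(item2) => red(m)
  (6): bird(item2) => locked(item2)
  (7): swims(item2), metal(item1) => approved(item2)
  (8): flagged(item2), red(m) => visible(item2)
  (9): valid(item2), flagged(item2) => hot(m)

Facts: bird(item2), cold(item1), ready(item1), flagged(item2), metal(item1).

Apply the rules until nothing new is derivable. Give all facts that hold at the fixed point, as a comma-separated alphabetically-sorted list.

[1] (2) [cold(item1), ready(item1) => active(item2)]; (6) [bird(item2) => locked(item2)]. ⇒ new: active(item2), locked(item2).
[2] (4) [active(item2), locked(item2) => open(item1)]. ⇒ new: open(item1).
[3] (1) [open(item1), ready(item1) => penguin(item2)]. ⇒ new: penguin(item2).
[4] (5) [penguin(item2) => red(m)]. ⇒ new: red(m).
[5] (8) [flagged(item2), red(m) => visible(item2)]. ⇒ new: visible(item2).

active(item2), bird(item2), cold(item1), flagged(item2), locked(item2), metal(item1), open(item1), penguin(item2), ready(item1), red(m), visible(item2)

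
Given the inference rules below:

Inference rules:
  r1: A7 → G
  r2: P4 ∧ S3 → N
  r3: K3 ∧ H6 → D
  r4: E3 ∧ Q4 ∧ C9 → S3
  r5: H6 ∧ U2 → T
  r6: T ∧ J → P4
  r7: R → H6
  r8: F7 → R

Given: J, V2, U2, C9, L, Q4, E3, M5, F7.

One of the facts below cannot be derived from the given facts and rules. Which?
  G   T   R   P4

Round 1 — r4, r8, derive S3, R.
Round 2 — r7, derive H6.
Round 3 — r5, derive T.
Round 4 — r6, derive P4.
Round 5 — r2, derive N.
Derived: P4 (round 4), R (round 1), T (round 3). G never appears in any round.

G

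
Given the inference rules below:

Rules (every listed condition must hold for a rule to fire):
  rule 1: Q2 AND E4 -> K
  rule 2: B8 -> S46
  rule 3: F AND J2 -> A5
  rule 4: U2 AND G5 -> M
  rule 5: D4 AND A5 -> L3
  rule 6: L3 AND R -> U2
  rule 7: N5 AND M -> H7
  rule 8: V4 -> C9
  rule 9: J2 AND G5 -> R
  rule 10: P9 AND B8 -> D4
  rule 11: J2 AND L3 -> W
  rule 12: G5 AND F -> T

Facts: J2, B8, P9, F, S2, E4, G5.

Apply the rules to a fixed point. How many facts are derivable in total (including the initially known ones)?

16

Round 1 — rule 2, rule 3, rule 9, rule 10, rule 12, derive S46, A5, R, D4, T.
Round 2 — rule 5, derive L3.
Round 3 — rule 6, rule 11, derive U2, W.
Round 4 — rule 4, derive M.
Closure: {A5, B8, D4, E4, F, G5, J2, L3, M, P9, R, S2, S46, T, U2, W} — 16 facts.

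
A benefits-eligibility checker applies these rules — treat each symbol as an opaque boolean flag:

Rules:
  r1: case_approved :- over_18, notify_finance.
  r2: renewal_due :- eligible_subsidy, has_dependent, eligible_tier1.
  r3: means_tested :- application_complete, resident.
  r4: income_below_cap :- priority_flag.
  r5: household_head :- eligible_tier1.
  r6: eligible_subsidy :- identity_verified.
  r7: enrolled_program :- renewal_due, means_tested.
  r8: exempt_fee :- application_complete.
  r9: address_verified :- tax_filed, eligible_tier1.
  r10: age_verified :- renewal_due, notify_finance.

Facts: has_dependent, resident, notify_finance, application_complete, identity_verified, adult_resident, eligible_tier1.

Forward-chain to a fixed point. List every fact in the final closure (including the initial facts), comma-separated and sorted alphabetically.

Round 1: r3 [means_tested :- application_complete, resident.]; r5 [household_head :- eligible_tier1.]; r6 [eligible_subsidy :- identity_verified.]; r8 [exempt_fee :- application_complete.]. New: means_tested, household_head, eligible_subsidy, exempt_fee.
Round 2: r2 [renewal_due :- eligible_subsidy, has_dependent, eligible_tier1.]. New: renewal_due.
Round 3: r7 [enrolled_program :- renewal_due, means_tested.]; r10 [age_verified :- renewal_due, notify_finance.]. New: enrolled_program, age_verified.

adult_resident, age_verified, application_complete, eligible_subsidy, eligible_tier1, enrolled_program, exempt_fee, has_dependent, household_head, identity_verified, means_tested, notify_finance, renewal_due, resident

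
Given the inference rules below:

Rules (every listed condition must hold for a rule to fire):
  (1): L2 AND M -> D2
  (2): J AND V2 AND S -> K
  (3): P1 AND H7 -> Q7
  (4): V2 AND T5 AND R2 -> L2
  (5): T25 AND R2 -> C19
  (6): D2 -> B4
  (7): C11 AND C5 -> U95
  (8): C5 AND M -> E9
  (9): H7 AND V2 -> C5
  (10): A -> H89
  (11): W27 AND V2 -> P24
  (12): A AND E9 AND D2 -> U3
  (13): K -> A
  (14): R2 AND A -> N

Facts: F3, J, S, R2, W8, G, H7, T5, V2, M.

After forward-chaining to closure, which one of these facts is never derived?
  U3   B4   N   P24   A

P24

Round 1: (2) [J AND V2 AND S -> K]; (4) [V2 AND T5 AND R2 -> L2]; (9) [H7 AND V2 -> C5]. New: K, L2, C5.
Round 2: (1) [L2 AND M -> D2]; (8) [C5 AND M -> E9]; (13) [K -> A]. New: D2, E9, A.
Round 3: (6) [D2 -> B4]; (10) [A -> H89]; (12) [A AND E9 AND D2 -> U3]; (14) [R2 AND A -> N]. New: B4, H89, U3, N.
Derived: B4 (round 3), A (round 2), N (round 3), U3 (round 3). P24 never appears in any round.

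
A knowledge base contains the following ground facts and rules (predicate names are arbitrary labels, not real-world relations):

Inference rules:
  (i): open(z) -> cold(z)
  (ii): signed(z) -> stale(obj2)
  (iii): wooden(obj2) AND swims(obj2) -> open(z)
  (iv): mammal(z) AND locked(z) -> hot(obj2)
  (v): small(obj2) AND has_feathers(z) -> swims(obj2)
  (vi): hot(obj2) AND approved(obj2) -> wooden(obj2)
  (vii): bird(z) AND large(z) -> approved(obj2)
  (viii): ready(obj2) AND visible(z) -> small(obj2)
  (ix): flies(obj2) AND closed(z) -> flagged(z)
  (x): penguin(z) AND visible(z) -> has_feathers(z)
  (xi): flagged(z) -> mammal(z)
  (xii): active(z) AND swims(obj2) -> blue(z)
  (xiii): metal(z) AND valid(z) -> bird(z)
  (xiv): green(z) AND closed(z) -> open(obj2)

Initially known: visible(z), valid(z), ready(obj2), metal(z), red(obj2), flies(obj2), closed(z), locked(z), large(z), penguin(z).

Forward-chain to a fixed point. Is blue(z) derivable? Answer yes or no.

[1] (viii) [ready(obj2) AND visible(z) -> small(obj2)]; (ix) [flies(obj2) AND closed(z) -> flagged(z)]; (x) [penguin(z) AND visible(z) -> has_feathers(z)]; (xiii) [metal(z) AND valid(z) -> bird(z)]. ⇒ new: small(obj2), flagged(z), has_feathers(z), bird(z).
[2] (v) [small(obj2) AND has_feathers(z) -> swims(obj2)]; (vii) [bird(z) AND large(z) -> approved(obj2)]; (xi) [flagged(z) -> mammal(z)]. ⇒ new: swims(obj2), approved(obj2), mammal(z).
[3] (iv) [mammal(z) AND locked(z) -> hot(obj2)]. ⇒ new: hot(obj2).
[4] (vi) [hot(obj2) AND approved(obj2) -> wooden(obj2)]. ⇒ new: wooden(obj2).
[5] (iii) [wooden(obj2) AND swims(obj2) -> open(z)]. ⇒ new: open(z).
[6] (i) [open(z) -> cold(z)]. ⇒ new: cold(z).
Fixed point reached. blue(z) is concluded only by (xii); (xii) needs active(z) (never derived).

no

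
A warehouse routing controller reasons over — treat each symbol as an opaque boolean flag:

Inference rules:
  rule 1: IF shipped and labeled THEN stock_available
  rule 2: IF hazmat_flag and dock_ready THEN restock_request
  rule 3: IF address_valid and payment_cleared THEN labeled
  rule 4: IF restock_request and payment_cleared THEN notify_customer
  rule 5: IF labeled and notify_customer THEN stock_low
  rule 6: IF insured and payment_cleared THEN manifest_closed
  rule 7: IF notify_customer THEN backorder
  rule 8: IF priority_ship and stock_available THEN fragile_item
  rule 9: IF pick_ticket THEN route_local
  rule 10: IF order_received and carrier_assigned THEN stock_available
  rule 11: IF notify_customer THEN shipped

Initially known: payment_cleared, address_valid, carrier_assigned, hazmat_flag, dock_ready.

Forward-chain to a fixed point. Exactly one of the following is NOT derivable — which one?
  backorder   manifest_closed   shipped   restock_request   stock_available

manifest_closed

Round 1: rule 2 [IF hazmat_flag and dock_ready THEN restock_request]; rule 3 [IF address_valid and payment_cleared THEN labeled]. Adds restock_request, labeled.
Round 2: rule 4 [IF restock_request and payment_cleared THEN notify_customer]. Adds notify_customer.
Round 3: rule 5 [IF labeled and notify_customer THEN stock_low]; rule 7 [IF notify_customer THEN backorder]; rule 11 [IF notify_customer THEN shipped]. Adds stock_low, backorder, shipped.
Round 4: rule 1 [IF shipped and labeled THEN stock_available]. Adds stock_available.
Derived: shipped (round 3), stock_available (round 4), restock_request (round 1), backorder (round 3). manifest_closed never appears in any round.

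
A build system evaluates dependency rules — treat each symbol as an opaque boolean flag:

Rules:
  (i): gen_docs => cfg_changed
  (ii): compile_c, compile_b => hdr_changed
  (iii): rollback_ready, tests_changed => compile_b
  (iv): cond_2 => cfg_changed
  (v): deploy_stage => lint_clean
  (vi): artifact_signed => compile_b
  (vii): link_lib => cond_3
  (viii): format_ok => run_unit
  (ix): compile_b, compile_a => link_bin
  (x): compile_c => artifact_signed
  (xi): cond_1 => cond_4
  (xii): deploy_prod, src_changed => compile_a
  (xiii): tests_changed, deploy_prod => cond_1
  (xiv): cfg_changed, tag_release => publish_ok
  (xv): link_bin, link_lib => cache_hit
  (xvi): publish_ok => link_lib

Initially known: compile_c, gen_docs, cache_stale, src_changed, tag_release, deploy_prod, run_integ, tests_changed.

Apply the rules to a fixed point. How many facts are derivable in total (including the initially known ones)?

[1] (i) [gen_docs => cfg_changed]; (x) [compile_c => artifact_signed]; (xii) [deploy_prod, src_changed => compile_a]; (xiii) [tests_changed, deploy_prod => cond_1]. ⇒ new: cfg_changed, artifact_signed, compile_a, cond_1.
[2] (vi) [artifact_signed => compile_b]; (xi) [cond_1 => cond_4]; (xiv) [cfg_changed, tag_release => publish_ok]. ⇒ new: compile_b, cond_4, publish_ok.
[3] (ii) [compile_c, compile_b => hdr_changed]; (ix) [compile_b, compile_a => link_bin]; (xvi) [publish_ok => link_lib]. ⇒ new: hdr_changed, link_bin, link_lib.
[4] (vii) [link_lib => cond_3]; (xv) [link_bin, link_lib => cache_hit]. ⇒ new: cond_3, cache_hit.
Closure: {artifact_signed, cache_hit, cache_stale, cfg_changed, compile_a, compile_b, compile_c, cond_1, cond_3, cond_4, deploy_prod, gen_docs, hdr_changed, link_bin, link_lib, publish_ok, run_integ, src_changed, tag_release, tests_changed} — 20 facts.

20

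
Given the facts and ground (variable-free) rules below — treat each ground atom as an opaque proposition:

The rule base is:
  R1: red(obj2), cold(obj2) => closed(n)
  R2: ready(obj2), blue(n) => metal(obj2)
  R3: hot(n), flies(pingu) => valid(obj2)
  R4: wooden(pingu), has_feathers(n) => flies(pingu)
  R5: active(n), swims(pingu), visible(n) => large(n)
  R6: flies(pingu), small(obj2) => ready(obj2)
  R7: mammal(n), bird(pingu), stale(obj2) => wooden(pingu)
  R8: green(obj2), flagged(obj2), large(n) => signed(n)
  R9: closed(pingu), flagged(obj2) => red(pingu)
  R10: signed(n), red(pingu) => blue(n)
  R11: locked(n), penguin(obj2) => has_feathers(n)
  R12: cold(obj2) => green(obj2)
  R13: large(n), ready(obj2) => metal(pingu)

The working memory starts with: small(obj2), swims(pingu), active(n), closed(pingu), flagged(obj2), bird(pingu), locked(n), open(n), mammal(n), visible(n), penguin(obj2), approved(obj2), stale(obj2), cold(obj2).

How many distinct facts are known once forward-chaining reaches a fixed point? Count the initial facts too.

25

Round 1 — R5, R7, R9, R11, R12, derive large(n), wooden(pingu), red(pingu), has_feathers(n), green(obj2).
Round 2 — R4, R8, derive flies(pingu), signed(n).
Round 3 — R6, R10, derive ready(obj2), blue(n).
Round 4 — R2, R13, derive metal(obj2), metal(pingu).
Closure: {active(n), approved(obj2), bird(pingu), blue(n), closed(pingu), cold(obj2), flagged(obj2), flies(pingu), green(obj2), has_feathers(n), large(n), locked(n), mammal(n), metal(obj2), metal(pingu), open(n), penguin(obj2), ready(obj2), red(pingu), signed(n), small(obj2), stale(obj2), swims(pingu), visible(n), wooden(pingu)} — 25 facts.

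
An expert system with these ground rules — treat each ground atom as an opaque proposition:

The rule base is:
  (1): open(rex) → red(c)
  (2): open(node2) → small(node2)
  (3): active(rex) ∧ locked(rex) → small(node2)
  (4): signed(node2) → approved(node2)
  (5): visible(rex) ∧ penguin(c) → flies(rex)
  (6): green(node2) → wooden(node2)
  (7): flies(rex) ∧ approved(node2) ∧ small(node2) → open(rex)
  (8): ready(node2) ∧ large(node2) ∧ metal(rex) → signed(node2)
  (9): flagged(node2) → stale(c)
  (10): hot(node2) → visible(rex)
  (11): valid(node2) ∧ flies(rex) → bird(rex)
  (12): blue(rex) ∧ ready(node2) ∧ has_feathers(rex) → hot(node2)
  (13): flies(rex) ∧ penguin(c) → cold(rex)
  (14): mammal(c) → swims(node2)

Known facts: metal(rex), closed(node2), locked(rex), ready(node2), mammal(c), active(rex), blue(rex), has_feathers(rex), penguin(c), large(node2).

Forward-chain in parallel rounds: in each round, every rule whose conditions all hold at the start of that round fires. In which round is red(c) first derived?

Round 1: (3) [active(rex) ∧ locked(rex) → small(node2)]; (8) [ready(node2) ∧ large(node2) ∧ metal(rex) → signed(node2)]; (12) [blue(rex) ∧ ready(node2) ∧ has_feathers(rex) → hot(node2)]; (14) [mammal(c) → swims(node2)]. New: small(node2), signed(node2), hot(node2), swims(node2).
Round 2: (4) [signed(node2) → approved(node2)]; (10) [hot(node2) → visible(rex)]. New: approved(node2), visible(rex).
Round 3: (5) [visible(rex) ∧ penguin(c) → flies(rex)]. New: flies(rex).
Round 4: (7) [flies(rex) ∧ approved(node2) ∧ small(node2) → open(rex)]; (13) [flies(rex) ∧ penguin(c) → cold(rex)]. New: open(rex), cold(rex).
Round 5: (1) [open(rex) → red(c)]. New: red(c).
red(c) first appears in round 5.

5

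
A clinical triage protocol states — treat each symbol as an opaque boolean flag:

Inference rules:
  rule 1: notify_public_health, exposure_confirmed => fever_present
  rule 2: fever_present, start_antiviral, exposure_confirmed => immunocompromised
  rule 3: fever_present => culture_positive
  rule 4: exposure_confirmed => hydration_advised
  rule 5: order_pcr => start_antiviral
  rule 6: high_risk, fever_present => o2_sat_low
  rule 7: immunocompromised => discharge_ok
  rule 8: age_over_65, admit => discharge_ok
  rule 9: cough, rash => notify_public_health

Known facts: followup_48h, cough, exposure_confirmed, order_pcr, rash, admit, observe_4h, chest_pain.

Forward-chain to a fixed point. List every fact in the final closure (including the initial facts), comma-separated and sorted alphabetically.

Round 1 fires rule 4, rule 5, rule 9, giving hydration_advised, start_antiviral, notify_public_health.
Round 2 fires rule 1, giving fever_present.
Round 3 fires rule 2, rule 3, giving immunocompromised, culture_positive.
Round 4 fires rule 7, giving discharge_ok.

admit, chest_pain, cough, culture_positive, discharge_ok, exposure_confirmed, fever_present, followup_48h, hydration_advised, immunocompromised, notify_public_health, observe_4h, order_pcr, rash, start_antiviral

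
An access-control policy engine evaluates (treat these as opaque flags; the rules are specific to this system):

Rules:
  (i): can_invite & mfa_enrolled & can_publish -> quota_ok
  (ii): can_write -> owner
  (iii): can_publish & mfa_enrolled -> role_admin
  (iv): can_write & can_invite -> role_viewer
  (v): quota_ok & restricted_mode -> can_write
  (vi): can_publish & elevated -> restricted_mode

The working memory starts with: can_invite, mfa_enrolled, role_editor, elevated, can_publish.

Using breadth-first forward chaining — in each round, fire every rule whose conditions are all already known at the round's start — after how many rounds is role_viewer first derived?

Round 1: (i) [can_invite & mfa_enrolled & can_publish -> quota_ok]; (iii) [can_publish & mfa_enrolled -> role_admin]; (vi) [can_publish & elevated -> restricted_mode]. New: quota_ok, role_admin, restricted_mode.
Round 2: (v) [quota_ok & restricted_mode -> can_write]. New: can_write.
Round 3: (ii) [can_write -> owner]; (iv) [can_write & can_invite -> role_viewer]. New: owner, role_viewer.
role_viewer first appears in round 3.

3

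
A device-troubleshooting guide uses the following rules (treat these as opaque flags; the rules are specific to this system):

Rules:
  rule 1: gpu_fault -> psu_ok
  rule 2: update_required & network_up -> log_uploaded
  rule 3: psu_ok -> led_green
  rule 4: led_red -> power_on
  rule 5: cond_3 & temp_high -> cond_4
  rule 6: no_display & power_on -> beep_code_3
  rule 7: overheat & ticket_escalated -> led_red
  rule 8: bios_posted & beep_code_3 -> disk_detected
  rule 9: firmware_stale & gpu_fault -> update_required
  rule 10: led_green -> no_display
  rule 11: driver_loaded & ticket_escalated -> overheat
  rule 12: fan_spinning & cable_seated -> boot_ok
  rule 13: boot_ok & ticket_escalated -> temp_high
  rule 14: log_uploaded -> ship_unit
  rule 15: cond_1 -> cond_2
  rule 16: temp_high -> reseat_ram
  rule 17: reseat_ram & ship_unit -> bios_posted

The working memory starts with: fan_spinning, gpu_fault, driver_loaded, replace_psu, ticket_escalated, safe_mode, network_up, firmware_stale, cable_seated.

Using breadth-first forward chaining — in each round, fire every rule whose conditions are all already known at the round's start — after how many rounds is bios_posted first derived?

4

Round 1 — rule 1, rule 9, rule 11, rule 12, derive psu_ok, update_required, overheat, boot_ok.
Round 2 — rule 2, rule 3, rule 7, rule 13, derive log_uploaded, led_green, led_red, temp_high.
Round 3 — rule 4, rule 10, rule 14, rule 16, derive power_on, no_display, ship_unit, reseat_ram.
Round 4 — rule 6, rule 17, derive beep_code_3, bios_posted.
bios_posted first appears in round 4.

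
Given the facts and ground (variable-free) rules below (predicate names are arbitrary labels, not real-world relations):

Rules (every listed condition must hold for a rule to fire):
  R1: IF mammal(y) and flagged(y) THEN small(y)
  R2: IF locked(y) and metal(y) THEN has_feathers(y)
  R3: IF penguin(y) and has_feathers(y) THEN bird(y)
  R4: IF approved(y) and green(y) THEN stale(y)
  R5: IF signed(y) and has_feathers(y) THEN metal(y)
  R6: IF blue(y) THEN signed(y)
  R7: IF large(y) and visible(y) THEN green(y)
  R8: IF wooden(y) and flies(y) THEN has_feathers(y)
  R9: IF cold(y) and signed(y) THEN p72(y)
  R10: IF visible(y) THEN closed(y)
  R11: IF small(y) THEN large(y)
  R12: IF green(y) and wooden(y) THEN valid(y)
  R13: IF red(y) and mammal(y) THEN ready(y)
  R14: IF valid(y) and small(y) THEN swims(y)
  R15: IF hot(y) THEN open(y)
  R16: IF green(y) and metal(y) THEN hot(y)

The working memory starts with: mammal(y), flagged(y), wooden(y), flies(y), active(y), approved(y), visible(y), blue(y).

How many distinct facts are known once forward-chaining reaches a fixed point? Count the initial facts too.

20

Round 1 — R1, R6, R8, R10, derive small(y), signed(y), has_feathers(y), closed(y).
Round 2 — R5, R11, derive metal(y), large(y).
Round 3 — R7, derive green(y).
Round 4 — R4, R12, R16, derive stale(y), valid(y), hot(y).
Round 5 — R14, R15, derive swims(y), open(y).
Closure: {active(y), approved(y), blue(y), closed(y), flagged(y), flies(y), green(y), has_feathers(y), hot(y), large(y), mammal(y), metal(y), open(y), signed(y), small(y), stale(y), swims(y), valid(y), visible(y), wooden(y)} — 20 facts.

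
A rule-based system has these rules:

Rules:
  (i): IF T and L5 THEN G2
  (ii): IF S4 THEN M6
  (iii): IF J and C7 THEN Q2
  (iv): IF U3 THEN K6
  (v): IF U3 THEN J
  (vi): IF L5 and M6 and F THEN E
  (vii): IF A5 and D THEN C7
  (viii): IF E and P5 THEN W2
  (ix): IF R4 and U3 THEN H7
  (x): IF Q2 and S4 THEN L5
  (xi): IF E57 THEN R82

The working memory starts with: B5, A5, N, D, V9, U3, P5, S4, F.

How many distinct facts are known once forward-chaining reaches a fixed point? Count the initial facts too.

17

[1] (ii) [IF S4 THEN M6]; (iv) [IF U3 THEN K6]; (v) [IF U3 THEN J]; (vii) [IF A5 and D THEN C7]. ⇒ new: M6, K6, J, C7.
[2] (iii) [IF J and C7 THEN Q2]. ⇒ new: Q2.
[3] (x) [IF Q2 and S4 THEN L5]. ⇒ new: L5.
[4] (vi) [IF L5 and M6 and F THEN E]. ⇒ new: E.
[5] (viii) [IF E and P5 THEN W2]. ⇒ new: W2.
Closure: {A5, B5, C7, D, E, F, J, K6, L5, M6, N, P5, Q2, S4, U3, V9, W2} — 17 facts.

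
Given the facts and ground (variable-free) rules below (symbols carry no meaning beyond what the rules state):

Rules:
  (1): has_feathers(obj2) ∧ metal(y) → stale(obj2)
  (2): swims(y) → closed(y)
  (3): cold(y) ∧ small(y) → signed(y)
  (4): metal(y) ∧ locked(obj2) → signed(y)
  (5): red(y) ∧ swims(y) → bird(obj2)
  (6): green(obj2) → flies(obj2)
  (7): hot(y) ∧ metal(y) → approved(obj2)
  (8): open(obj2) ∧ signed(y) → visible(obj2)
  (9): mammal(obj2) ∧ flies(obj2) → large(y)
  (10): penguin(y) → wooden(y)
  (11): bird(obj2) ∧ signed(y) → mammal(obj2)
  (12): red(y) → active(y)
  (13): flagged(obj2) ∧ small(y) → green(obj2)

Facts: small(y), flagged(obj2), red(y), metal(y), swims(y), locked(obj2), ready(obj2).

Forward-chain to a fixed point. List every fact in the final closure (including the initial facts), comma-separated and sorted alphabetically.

active(y), bird(obj2), closed(y), flagged(obj2), flies(obj2), green(obj2), large(y), locked(obj2), mammal(obj2), metal(y), ready(obj2), red(y), signed(y), small(y), swims(y)

Round 1: (2) [swims(y) → closed(y)]; (4) [metal(y) ∧ locked(obj2) → signed(y)]; (5) [red(y) ∧ swims(y) → bird(obj2)]; (12) [red(y) → active(y)]; (13) [flagged(obj2) ∧ small(y) → green(obj2)]. Adds closed(y), signed(y), bird(obj2), active(y), green(obj2).
Round 2: (6) [green(obj2) → flies(obj2)]; (11) [bird(obj2) ∧ signed(y) → mammal(obj2)]. Adds flies(obj2), mammal(obj2).
Round 3: (9) [mammal(obj2) ∧ flies(obj2) → large(y)]. Adds large(y).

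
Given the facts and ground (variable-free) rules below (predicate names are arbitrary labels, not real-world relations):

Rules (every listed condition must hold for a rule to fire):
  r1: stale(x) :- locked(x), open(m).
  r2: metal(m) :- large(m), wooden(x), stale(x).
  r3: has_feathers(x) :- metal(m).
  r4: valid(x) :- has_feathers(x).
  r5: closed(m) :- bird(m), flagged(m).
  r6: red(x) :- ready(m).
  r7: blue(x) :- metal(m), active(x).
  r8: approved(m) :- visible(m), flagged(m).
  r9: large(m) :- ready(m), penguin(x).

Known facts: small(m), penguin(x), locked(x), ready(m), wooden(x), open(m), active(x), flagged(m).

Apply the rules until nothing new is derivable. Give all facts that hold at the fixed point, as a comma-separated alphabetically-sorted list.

Round 1: r1 [stale(x) :- locked(x), open(m).]; r6 [red(x) :- ready(m).]; r9 [large(m) :- ready(m), penguin(x).]. Adds stale(x), red(x), large(m).
Round 2: r2 [metal(m) :- large(m), wooden(x), stale(x).]. Adds metal(m).
Round 3: r3 [has_feathers(x) :- metal(m).]; r7 [blue(x) :- metal(m), active(x).]. Adds has_feathers(x), blue(x).
Round 4: r4 [valid(x) :- has_feathers(x).]. Adds valid(x).

active(x), blue(x), flagged(m), has_feathers(x), large(m), locked(x), metal(m), open(m), penguin(x), ready(m), red(x), small(m), stale(x), valid(x), wooden(x)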